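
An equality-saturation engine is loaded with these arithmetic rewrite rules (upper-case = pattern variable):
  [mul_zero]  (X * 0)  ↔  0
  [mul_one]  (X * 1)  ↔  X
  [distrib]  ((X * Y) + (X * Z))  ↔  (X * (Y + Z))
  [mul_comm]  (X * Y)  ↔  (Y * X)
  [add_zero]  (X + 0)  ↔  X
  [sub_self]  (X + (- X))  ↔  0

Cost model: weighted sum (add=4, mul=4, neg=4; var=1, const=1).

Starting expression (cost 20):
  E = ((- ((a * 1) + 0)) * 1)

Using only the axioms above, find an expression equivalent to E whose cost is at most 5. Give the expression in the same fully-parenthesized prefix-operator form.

(- a)   [cost 5]

1. [add_zero →] ((a * 1) + 0)  →  (a * 1);  E = ((- (a * 1)) * 1)
2. [mul_one →] (a * 1)  →  a;  E = ((- a) * 1)
3. [mul_one →] ((- a) * 1)  →  (- a);  cost 5 ≤ 5, done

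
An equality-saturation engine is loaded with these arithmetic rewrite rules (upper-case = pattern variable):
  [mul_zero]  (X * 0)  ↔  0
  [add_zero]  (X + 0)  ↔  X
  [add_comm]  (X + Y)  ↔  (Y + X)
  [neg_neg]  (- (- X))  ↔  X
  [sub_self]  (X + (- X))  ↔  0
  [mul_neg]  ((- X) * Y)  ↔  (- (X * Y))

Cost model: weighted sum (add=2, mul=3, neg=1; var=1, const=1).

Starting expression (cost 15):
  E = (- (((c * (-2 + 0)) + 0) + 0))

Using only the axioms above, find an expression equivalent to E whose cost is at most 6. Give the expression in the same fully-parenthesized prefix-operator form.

1. [add_zero →] ((c * (-2 + 0)) + 0)  →  (c * (-2 + 0));  E = (- ((c * (-2 + 0)) + 0))
2. [add_zero →] ((c * (-2 + 0)) + 0)  →  (c * (-2 + 0));  E = (- (c * (-2 + 0)))
3. [add_zero →] (-2 + 0)  →  -2;  cost 6 ≤ 6, done

(- (c * -2))   [cost 6]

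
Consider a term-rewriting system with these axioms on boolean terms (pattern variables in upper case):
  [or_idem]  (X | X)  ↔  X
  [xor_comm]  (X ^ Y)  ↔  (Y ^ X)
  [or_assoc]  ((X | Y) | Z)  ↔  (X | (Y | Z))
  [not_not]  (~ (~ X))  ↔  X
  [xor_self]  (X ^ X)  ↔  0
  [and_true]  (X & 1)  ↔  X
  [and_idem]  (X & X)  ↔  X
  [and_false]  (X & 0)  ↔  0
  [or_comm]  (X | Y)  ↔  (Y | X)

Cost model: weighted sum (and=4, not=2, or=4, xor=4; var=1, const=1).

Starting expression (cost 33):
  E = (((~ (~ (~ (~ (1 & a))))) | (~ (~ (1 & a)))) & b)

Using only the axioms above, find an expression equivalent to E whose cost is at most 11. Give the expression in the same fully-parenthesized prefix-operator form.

1. [not_not →] (~ (~ (1 & a)))  →  (1 & a);  E = (((~ (~ (1 & a))) | (~ (~ (1 & a)))) & b)
2. [or_idem →] ((~ (~ (1 & a))) | (~ (~ (1 & a))))  →  (~ (~ (1 & a)));  E = ((~ (~ (1 & a))) & b)
3. [not_not →] (~ (~ (1 & a)))  →  (1 & a);  cost 11 ≤ 11, done

((1 & a) & b)   [cost 11]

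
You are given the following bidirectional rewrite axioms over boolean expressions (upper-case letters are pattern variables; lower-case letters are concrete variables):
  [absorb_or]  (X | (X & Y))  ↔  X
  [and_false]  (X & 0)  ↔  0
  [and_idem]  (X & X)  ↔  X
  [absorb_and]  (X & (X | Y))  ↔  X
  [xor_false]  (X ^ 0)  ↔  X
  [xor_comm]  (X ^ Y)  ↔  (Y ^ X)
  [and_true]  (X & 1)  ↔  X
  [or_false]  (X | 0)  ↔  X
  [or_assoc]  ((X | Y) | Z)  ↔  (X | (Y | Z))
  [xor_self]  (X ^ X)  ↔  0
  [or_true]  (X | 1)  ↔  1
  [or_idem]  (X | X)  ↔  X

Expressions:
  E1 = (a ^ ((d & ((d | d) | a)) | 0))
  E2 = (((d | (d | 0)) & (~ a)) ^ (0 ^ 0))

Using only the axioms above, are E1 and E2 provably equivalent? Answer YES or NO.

NO

All listed rules preserve value, hence provable equivalence implies equal values everywhere; look for a separating assignment.
a=1, d=0 gives E1 ↦ 1, E2 ↦ 0; values differ ⇒ not provably equivalent.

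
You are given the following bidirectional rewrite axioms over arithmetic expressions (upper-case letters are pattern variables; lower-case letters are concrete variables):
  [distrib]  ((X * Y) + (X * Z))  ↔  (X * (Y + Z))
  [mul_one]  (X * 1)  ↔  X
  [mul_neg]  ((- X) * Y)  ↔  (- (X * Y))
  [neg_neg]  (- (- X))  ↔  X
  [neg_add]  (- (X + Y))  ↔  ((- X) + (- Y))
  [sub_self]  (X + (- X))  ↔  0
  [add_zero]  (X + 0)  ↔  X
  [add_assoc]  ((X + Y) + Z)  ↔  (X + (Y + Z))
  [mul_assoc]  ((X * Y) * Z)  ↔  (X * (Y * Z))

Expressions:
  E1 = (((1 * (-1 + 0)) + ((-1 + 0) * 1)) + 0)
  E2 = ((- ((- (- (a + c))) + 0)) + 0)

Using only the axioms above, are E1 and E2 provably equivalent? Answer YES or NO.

NO

All listed rules preserve value, hence provable equivalence implies equal values everywhere; look for a separating assignment.
a=0, c=0 gives E1 ↦ -2, E2 ↦ 0; values differ ⇒ not provably equivalent.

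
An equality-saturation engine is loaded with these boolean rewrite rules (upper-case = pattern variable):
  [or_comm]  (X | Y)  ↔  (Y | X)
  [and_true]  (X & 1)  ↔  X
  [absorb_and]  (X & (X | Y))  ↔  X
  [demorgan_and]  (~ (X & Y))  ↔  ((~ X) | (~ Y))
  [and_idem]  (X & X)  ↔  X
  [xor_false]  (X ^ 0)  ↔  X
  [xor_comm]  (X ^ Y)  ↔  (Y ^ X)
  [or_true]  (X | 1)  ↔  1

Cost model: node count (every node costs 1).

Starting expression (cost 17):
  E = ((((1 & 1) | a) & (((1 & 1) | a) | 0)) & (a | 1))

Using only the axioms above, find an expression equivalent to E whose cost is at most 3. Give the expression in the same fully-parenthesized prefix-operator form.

(a | 1)   [cost 3]

1. [absorb_and →] (((1 & 1) | a) & (((1 & 1) | a) | 0))  →  ((1 & 1) | a);  E = (((1 & 1) | a) & (a | 1))
2. [or_comm →] ((1 & 1) | a)  →  (a | (1 & 1));  E = ((a | (1 & 1)) & (a | 1))
3. [and_idem →] (1 & 1)  →  1;  E = ((a | 1) & (a | 1))
4. [and_idem →] ((a | 1) & (a | 1))  →  (a | 1);  cost 3 ≤ 3, done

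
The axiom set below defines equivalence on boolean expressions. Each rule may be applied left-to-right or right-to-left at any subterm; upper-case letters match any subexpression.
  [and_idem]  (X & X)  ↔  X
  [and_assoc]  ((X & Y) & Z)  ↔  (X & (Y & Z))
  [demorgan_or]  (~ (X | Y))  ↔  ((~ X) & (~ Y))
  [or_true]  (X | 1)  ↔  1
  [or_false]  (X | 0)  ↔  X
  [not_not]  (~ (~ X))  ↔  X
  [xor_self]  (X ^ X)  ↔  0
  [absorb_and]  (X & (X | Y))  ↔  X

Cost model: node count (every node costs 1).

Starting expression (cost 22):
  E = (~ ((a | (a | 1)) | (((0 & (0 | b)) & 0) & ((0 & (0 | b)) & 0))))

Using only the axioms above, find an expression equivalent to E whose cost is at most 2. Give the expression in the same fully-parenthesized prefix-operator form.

(~ 1)   [cost 2]

1. [and_idem →] (((0 & (0 | b)) & 0) & ((0 & (0 | b)) & 0))  →  ((0 & (0 | b)) & 0);  E = (~ ((a | (a | 1)) | ((0 & (0 | b)) & 0)))
2. [absorb_and →] (0 & (0 | b))  →  0;  E = (~ ((a | (a | 1)) | (0 & 0)))
3. [or_true →] (a | 1)  →  1;  E = (~ ((a | 1) | (0 & 0)))
4. [or_true →] (a | 1)  →  1;  E = (~ (1 | (0 & 0)))
5. [and_idem →] (0 & 0)  →  0;  E = (~ (1 | 0))
6. [or_false →] (1 | 0)  →  1;  cost 2 ≤ 2, done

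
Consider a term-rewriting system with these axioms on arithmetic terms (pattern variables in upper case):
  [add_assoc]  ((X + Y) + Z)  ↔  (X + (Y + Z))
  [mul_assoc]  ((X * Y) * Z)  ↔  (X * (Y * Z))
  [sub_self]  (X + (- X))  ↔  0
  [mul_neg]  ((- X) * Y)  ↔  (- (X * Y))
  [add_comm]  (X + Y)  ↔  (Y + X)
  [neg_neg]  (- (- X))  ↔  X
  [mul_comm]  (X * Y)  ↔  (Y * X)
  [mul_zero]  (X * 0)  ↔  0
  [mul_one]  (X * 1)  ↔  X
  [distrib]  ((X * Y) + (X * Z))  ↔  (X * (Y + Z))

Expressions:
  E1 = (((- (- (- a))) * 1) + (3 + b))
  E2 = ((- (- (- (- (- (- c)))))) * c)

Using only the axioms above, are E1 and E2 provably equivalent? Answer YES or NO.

NO

Every axiom is a valid identity, so a rewrite proof would force E1 and E2 to agree under every assignment.
At a=0, b=0, c=0: E1 = 3 but E2 = 0; they differ, so no derivation exists.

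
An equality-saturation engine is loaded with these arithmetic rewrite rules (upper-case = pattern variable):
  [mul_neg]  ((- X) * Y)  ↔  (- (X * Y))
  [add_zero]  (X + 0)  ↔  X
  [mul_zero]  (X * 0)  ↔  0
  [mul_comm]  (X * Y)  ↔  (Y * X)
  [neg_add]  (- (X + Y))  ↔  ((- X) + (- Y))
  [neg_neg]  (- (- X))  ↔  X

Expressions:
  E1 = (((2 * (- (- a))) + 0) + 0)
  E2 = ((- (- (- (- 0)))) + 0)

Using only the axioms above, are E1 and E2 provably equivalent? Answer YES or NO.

Every axiom is a valid identity, so a rewrite proof would force E1 and E2 to agree under every assignment.
At a=1: E1 = 2 but E2 = 0; they differ, so no derivation exists.

NO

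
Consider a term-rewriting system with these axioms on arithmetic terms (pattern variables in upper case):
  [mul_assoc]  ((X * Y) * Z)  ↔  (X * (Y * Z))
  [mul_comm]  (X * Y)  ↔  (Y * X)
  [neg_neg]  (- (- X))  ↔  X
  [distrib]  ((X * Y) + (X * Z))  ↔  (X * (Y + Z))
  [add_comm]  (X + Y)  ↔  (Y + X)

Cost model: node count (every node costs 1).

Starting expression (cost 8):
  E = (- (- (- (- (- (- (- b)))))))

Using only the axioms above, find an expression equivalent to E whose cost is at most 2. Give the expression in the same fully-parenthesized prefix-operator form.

(- b)   [cost 2]

step 1: neg_neg (→) rewrites (- (- (- (- b)))) into (- (- b)), now (- (- (- (- (- b)))))
step 2: neg_neg (→) rewrites (- (- b)) into b, now (- (- (- b)))
step 3: neg_neg (→) rewrites (- (- (- b))) into (- b), reaching cost 2 (bound 2)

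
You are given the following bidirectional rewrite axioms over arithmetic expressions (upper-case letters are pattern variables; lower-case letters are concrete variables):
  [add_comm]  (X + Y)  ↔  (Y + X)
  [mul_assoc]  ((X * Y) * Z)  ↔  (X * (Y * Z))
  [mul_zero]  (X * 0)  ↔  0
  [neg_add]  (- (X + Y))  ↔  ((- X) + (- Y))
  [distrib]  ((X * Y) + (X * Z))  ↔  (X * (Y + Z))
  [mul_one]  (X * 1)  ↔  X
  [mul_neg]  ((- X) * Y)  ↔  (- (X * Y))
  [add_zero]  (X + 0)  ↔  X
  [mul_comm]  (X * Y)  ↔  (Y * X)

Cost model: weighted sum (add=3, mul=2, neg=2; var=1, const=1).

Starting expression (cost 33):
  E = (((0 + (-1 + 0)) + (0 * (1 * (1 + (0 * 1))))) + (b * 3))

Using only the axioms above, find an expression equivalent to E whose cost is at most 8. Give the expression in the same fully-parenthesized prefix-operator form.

((b * 3) + -1)   [cost 8]

step 1: mul_one (→) rewrites (0 * 1) into 0, now (((0 + (-1 + 0)) + (0 * (1 * (1 + 0)))) + (b * 3))
step 2: add_zero (→) rewrites (-1 + 0) into -1, now (((0 + -1) + (0 * (1 * (1 + 0)))) + (b * 3))
step 3: add_zero (→) rewrites (1 + 0) into 1, now (((0 + -1) + (0 * (1 * 1))) + (b * 3))
step 4: add_comm (→) rewrites (((0 + -1) + (0 * (1 * 1))) + (b * 3)) into ((b * 3) + ((0 + -1) + (0 * (1 * 1))))
step 5: mul_one (→) rewrites (1 * 1) into 1, now ((b * 3) + ((0 + -1) + (0 * 1)))
step 6: add_comm (→) rewrites (0 + -1) into (-1 + 0), now ((b * 3) + ((-1 + 0) + (0 * 1)))
step 7: add_zero (→) rewrites (-1 + 0) into -1, now ((b * 3) + (-1 + (0 * 1)))
step 8: mul_one (→) rewrites (0 * 1) into 0, now ((b * 3) + (-1 + 0))
step 9: add_zero (→) rewrites (-1 + 0) into -1, reaching cost 8 (bound 8)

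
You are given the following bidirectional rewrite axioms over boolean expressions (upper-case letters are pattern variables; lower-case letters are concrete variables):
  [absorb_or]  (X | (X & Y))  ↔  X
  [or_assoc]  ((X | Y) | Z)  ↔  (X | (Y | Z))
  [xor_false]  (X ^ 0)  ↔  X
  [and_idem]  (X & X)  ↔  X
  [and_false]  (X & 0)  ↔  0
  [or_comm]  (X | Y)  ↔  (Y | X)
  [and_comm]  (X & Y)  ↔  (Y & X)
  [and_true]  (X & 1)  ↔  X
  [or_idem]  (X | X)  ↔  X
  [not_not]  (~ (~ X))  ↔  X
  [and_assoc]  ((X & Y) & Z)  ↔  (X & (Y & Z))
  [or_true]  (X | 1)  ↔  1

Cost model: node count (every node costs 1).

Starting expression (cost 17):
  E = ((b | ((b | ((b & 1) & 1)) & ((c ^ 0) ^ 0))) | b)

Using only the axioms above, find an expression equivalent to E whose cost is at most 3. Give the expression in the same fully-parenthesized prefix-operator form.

(1) (b & 1)  =[and_true →]=  b    ⊢ ((b | ((b | (b & 1)) & ((c ^ 0) ^ 0))) | b)
(2) ((c ^ 0) ^ 0)  =[xor_false →]=  (c ^ 0)    ⊢ ((b | ((b | (b & 1)) & (c ^ 0))) | b)
(3) (b | (b & 1))  =[absorb_or →]=  b    ⊢ ((b | (b & (c ^ 0))) | b)
(4) (c ^ 0)  =[xor_false →]=  c    ⊢ ((b | (b & c)) | b)
(5) (b | (b & c))  =[absorb_or →]=  b    ⊢ cost 3, within 3

(b | b)   [cost 3]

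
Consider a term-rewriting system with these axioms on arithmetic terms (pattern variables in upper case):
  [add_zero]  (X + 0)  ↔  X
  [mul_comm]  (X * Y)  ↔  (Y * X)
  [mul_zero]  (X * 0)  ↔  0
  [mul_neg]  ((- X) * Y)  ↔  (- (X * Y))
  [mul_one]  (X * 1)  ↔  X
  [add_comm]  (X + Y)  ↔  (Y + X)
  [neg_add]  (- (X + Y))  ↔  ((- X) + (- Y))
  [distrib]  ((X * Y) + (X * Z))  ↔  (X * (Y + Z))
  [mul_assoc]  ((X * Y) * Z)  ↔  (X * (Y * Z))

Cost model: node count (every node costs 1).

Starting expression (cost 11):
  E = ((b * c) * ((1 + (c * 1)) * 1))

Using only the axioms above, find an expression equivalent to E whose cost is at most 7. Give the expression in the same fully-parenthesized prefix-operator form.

((b * c) * (1 + c))   [cost 7]

1. [mul_one →] (c * 1)  →  c;  E = ((b * c) * ((1 + c) * 1))
2. [mul_one →] ((1 + c) * 1)  →  (1 + c);  cost 7 ≤ 7, done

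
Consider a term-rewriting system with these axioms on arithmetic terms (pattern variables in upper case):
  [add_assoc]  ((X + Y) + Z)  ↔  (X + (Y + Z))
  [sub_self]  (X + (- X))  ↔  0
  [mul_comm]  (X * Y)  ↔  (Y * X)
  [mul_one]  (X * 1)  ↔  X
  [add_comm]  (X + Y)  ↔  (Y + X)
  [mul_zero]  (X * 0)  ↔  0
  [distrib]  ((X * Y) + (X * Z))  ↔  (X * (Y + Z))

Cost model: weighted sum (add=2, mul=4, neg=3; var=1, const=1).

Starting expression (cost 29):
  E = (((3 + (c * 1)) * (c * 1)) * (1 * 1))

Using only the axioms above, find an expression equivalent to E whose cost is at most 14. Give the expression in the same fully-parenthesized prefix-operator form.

(1) (c * 1)  =[mul_one →]=  c    ⊢ (((3 + c) * (c * 1)) * (1 * 1))
(2) (1 * 1)  =[mul_one →]=  1    ⊢ (((3 + c) * (c * 1)) * 1)
(3) (((3 + c) * (c * 1)) * 1)  =[mul_one →]=  ((3 + c) * (c * 1))    ⊢ cost 14, within 14

((3 + c) * (c * 1))   [cost 14]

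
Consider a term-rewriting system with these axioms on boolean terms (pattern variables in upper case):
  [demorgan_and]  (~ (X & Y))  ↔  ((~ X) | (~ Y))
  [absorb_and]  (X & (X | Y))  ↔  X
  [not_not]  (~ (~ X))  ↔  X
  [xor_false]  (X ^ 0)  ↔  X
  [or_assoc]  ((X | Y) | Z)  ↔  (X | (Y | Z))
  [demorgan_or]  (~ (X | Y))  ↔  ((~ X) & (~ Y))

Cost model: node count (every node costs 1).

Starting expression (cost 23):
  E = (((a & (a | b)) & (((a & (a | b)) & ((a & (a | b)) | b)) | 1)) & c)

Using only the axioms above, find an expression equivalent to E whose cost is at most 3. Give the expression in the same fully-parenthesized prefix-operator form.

(a & c)   [cost 3]

(1) ((a & (a | b)) & ((a & (a | b)) | b))  =[absorb_and →]=  (a & (a | b))    ⊢ (((a & (a | b)) & ((a & (a | b)) | 1)) & c)
(2) ((a & (a | b)) & ((a & (a | b)) | 1))  =[absorb_and →]=  (a & (a | b))    ⊢ ((a & (a | b)) & c)
(3) (a & (a | b))  =[absorb_and →]=  a    ⊢ cost 3, within 3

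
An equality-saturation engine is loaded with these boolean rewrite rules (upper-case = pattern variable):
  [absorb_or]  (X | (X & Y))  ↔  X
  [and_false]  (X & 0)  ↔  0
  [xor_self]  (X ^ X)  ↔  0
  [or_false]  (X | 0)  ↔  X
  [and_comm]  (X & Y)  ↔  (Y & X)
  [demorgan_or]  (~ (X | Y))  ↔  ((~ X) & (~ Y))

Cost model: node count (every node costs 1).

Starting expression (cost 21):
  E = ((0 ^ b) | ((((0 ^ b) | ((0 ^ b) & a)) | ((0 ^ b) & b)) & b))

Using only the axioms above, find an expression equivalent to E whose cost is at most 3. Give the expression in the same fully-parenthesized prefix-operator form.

step 1: absorb_or (→) rewrites ((0 ^ b) | ((0 ^ b) & a)) into (0 ^ b), now ((0 ^ b) | (((0 ^ b) | ((0 ^ b) & b)) & b))
step 2: absorb_or (→) rewrites ((0 ^ b) | ((0 ^ b) & b)) into (0 ^ b), now ((0 ^ b) | ((0 ^ b) & b))
step 3: absorb_or (→) rewrites ((0 ^ b) | ((0 ^ b) & b)) into (0 ^ b), reaching cost 3 (bound 3)

(0 ^ b)   [cost 3]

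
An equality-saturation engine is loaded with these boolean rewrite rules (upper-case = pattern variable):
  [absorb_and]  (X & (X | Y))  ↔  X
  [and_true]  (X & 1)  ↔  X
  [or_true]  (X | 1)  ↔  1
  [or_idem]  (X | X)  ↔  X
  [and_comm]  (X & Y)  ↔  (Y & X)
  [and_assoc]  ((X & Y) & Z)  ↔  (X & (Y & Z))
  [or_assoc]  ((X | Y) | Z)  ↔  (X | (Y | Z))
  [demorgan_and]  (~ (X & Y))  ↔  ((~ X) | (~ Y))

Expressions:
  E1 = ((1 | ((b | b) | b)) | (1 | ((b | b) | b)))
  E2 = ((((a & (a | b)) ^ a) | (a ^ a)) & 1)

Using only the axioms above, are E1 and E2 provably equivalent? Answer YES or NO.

NO

All listed rules preserve value, hence provable equivalence implies equal values everywhere; look for a separating assignment.
a=0, b=0 gives E1 ↦ 1, E2 ↦ 0; values differ ⇒ not provably equivalent.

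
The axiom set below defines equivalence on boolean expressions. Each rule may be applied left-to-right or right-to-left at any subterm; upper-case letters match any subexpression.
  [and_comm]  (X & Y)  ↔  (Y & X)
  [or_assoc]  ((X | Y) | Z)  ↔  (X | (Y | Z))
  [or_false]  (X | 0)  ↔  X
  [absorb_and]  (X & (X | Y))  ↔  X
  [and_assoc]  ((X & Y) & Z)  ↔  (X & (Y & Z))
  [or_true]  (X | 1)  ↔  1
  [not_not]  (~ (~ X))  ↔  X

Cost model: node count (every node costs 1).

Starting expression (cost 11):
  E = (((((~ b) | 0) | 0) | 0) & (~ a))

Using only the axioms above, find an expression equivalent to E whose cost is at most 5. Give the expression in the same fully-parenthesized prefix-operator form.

1. [or_false →] ((~ b) | 0)  →  (~ b);  E = ((((~ b) | 0) | 0) & (~ a))
2. [or_false →] ((~ b) | 0)  →  (~ b);  E = (((~ b) | 0) & (~ a))
3. [or_false →] ((~ b) | 0)  →  (~ b);  cost 5 ≤ 5, done

((~ b) & (~ a))   [cost 5]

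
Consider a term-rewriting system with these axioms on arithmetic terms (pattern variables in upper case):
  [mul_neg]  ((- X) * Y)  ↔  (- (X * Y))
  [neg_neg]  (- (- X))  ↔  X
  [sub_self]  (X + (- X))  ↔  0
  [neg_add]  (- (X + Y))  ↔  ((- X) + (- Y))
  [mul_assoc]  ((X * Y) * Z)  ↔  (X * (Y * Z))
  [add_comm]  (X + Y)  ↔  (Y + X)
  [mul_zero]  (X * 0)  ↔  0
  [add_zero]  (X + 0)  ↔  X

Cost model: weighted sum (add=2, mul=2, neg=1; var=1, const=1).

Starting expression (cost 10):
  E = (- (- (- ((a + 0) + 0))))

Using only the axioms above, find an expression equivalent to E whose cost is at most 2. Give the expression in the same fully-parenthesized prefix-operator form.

step 1: add_zero (→) rewrites ((a + 0) + 0) into (a + 0), now (- (- (- (a + 0))))
step 2: add_zero (→) rewrites (a + 0) into a, now (- (- (- a)))
step 3: neg_neg (→) rewrites (- (- a)) into a, reaching cost 2 (bound 2)

(- a)   [cost 2]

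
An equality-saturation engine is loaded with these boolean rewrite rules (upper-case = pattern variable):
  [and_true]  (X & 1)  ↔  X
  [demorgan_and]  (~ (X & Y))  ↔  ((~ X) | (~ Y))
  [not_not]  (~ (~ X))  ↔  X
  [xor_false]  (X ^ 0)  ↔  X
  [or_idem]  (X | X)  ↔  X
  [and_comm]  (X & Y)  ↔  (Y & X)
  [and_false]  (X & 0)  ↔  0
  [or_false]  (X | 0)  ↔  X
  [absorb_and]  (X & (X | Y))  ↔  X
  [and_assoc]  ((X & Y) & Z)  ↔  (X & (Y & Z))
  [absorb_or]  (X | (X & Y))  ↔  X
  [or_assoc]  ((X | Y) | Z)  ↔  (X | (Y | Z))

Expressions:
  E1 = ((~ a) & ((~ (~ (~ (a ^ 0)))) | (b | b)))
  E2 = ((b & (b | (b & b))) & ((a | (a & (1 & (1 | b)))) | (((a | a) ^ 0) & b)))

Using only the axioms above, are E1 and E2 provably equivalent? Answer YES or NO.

The axioms are sound identities: if E1 ↔* E2 then E1 and E2 evaluate identically under any assignment.
Under a=0, b=0: E1 evaluates to 1, E2 to 0. Distinct ⇒ no rewrite sequence connects them.

NO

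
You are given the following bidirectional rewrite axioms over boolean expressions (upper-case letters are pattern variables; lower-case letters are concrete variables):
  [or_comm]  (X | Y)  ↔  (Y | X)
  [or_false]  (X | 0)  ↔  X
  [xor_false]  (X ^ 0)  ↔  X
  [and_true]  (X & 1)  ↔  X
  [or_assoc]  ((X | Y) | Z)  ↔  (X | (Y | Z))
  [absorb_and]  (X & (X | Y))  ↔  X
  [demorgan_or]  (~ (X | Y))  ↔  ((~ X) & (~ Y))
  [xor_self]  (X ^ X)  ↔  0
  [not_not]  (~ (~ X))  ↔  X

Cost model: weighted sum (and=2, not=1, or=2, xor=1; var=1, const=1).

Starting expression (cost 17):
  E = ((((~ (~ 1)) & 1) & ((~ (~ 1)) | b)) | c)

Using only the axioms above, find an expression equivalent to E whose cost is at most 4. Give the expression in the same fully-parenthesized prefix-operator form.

(1 | c)   [cost 4]

1. [and_true →] ((~ (~ 1)) & 1)  →  (~ (~ 1));  E = (((~ (~ 1)) & ((~ (~ 1)) | b)) | c)
2. [absorb_and →] ((~ (~ 1)) & ((~ (~ 1)) | b))  →  (~ (~ 1));  E = ((~ (~ 1)) | c)
3. [not_not →] (~ (~ 1))  →  1;  cost 4 ≤ 4, done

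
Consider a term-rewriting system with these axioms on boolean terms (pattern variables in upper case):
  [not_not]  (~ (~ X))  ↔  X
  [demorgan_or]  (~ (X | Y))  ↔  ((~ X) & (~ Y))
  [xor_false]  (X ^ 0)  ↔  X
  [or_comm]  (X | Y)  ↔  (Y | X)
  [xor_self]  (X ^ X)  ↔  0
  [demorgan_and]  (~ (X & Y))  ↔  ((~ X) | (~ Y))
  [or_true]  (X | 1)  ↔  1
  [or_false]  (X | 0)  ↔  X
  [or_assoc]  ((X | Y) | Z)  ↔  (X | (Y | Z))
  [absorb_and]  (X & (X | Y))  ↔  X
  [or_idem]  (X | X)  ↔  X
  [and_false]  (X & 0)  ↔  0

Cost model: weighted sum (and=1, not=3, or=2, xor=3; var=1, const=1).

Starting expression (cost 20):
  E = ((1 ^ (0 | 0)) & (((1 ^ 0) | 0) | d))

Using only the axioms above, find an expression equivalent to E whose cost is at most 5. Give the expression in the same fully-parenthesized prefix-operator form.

(1) (0 | 0)  =[or_idem →]=  0    ⊢ ((1 ^ 0) & (((1 ^ 0) | 0) | d))
(2) ((1 ^ 0) | 0)  =[or_false →]=  (1 ^ 0)    ⊢ ((1 ^ 0) & ((1 ^ 0) | d))
(3) ((1 ^ 0) & ((1 ^ 0) | d))  =[absorb_and →]=  (1 ^ 0)    ⊢ cost 5, within 5

(1 ^ 0)   [cost 5]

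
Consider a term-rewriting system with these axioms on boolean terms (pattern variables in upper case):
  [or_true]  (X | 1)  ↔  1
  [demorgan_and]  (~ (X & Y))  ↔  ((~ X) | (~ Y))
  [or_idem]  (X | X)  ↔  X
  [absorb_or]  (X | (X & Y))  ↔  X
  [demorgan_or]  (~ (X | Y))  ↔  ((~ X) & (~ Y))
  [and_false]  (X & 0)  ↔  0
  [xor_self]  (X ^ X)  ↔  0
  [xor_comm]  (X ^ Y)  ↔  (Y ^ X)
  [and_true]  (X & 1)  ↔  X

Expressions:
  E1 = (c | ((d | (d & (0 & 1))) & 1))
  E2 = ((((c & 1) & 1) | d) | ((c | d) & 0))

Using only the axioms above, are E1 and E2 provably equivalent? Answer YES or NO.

step 1: and_true (→) rewrites (0 & 1) into 0, now (c | ((d | (d & 0)) & 1))
step 2: and_true (→) rewrites ((d | (d & 0)) & 1) into (d | (d & 0)), now (c | (d | (d & 0)))
step 3: absorb_or (→) rewrites (d | (d & 0)) into d, now (c | d)
step 4: absorb_or (←) rewrites (c | d) into ((c | d) | ((c | d) & 0))
step 5: and_true (←) rewrites c into (c & 1), now (((c & 1) | d) | ((c | d) & 0))
step 6: and_true (←) rewrites (c & 1) into ((c & 1) & 1), which is E2

YES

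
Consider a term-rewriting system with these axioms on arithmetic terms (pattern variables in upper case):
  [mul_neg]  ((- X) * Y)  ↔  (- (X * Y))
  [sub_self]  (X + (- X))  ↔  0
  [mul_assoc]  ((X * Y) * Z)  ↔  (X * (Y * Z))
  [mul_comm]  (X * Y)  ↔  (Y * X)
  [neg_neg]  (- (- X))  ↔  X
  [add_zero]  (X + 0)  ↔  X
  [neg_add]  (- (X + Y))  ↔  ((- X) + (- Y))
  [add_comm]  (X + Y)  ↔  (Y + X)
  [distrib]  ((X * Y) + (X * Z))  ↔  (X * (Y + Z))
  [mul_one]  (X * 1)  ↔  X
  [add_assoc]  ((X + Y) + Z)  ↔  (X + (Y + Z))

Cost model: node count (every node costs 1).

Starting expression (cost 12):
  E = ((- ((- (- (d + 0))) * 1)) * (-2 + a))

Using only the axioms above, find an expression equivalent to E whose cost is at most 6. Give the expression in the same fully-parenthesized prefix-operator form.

((- d) * (-2 + a))   [cost 6]

(1) (- (- (d + 0)))  =[neg_neg →]=  (d + 0)    ⊢ ((- ((d + 0) * 1)) * (-2 + a))
(2) ((d + 0) * 1)  =[mul_one →]=  (d + 0)    ⊢ ((- (d + 0)) * (-2 + a))
(3) (d + 0)  =[add_zero →]=  d    ⊢ cost 6, within 6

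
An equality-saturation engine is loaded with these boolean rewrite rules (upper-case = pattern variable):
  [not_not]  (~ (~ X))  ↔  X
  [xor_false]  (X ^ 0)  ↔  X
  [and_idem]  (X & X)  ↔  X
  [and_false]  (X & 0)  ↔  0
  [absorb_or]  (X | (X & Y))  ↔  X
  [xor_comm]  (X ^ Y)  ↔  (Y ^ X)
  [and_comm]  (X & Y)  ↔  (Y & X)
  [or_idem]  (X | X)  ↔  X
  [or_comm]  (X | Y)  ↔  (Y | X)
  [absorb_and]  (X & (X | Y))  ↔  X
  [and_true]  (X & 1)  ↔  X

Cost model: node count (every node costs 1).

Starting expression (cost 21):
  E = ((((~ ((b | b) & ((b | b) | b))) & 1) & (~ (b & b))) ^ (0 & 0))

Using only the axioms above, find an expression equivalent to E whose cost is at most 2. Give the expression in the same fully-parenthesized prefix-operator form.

(1) ((b | b) & ((b | b) | b))  =[absorb_and →]=  (b | b)    ⊢ ((((~ (b | b)) & 1) & (~ (b & b))) ^ (0 & 0))
(2) (b | b)  =[or_idem →]=  b    ⊢ ((((~ b) & 1) & (~ (b & b))) ^ (0 & 0))
(3) ((~ b) & 1)  =[and_true →]=  (~ b)    ⊢ (((~ b) & (~ (b & b))) ^ (0 & 0))
(4) (b & b)  =[and_idem →]=  b    ⊢ (((~ b) & (~ b)) ^ (0 & 0))
(5) ((~ b) & (~ b))  =[and_idem →]=  (~ b)    ⊢ ((~ b) ^ (0 & 0))
(6) (0 & 0)  =[and_idem →]=  0    ⊢ ((~ b) ^ 0)
(7) ((~ b) ^ 0)  =[xor_false →]=  (~ b)    ⊢ cost 2, within 2

(~ b)   [cost 2]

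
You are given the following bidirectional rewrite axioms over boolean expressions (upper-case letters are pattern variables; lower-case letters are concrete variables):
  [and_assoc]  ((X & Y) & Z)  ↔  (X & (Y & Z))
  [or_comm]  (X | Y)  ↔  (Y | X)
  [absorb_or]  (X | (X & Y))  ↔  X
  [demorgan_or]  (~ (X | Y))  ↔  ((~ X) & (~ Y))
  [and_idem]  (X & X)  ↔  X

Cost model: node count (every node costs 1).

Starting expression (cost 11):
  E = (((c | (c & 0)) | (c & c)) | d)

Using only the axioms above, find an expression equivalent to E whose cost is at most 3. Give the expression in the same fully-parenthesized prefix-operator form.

step 1: absorb_or (→) rewrites (c | (c & 0)) into c, now ((c | (c & c)) | d)
step 2: absorb_or (→) rewrites (c | (c & c)) into c, reaching cost 3 (bound 3)

(c | d)   [cost 3]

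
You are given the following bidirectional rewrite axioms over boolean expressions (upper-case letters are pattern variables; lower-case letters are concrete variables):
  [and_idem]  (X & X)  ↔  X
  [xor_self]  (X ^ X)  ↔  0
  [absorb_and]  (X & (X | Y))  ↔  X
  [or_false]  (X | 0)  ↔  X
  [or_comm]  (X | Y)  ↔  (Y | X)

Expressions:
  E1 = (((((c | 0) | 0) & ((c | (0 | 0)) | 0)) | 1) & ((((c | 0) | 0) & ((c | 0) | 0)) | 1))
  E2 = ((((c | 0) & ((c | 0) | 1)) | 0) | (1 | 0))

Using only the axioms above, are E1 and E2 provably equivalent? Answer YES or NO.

step 1: or_false (→) rewrites (0 | 0) into 0, now (((((c | 0) | 0) & ((c | 0) | 0)) | 1) & ((((c | 0) | 0) & ((c | 0) | 0)) | 1))
step 2: and_idem (→) rewrites (((((c | 0) | 0) & ((c | 0) | 0)) | 1) & ((((c | 0) | 0) & ((c | 0) | 0)) | 1)) into ((((c | 0) | 0) & ((c | 0) | 0)) | 1)
step 3: and_idem (→) rewrites (((c | 0) | 0) & ((c | 0) | 0)) into ((c | 0) | 0), now (((c | 0) | 0) | 1)
step 4: or_false (→) rewrites ((c | 0) | 0) into (c | 0), now ((c | 0) | 1)
step 5: or_false (→) rewrites (c | 0) into c, now (c | 1)
step 6: or_false (←) rewrites 1 into (1 | 0), now (c | (1 | 0))
step 7: or_false (←) rewrites c into (c | 0), now ((c | 0) | (1 | 0))
step 8: or_false (←) rewrites (c | 0) into ((c | 0) | 0), now (((c | 0) | 0) | (1 | 0))
step 9: absorb_and (←) rewrites (c | 0) into ((c | 0) & ((c | 0) | 1)), which is E2

YES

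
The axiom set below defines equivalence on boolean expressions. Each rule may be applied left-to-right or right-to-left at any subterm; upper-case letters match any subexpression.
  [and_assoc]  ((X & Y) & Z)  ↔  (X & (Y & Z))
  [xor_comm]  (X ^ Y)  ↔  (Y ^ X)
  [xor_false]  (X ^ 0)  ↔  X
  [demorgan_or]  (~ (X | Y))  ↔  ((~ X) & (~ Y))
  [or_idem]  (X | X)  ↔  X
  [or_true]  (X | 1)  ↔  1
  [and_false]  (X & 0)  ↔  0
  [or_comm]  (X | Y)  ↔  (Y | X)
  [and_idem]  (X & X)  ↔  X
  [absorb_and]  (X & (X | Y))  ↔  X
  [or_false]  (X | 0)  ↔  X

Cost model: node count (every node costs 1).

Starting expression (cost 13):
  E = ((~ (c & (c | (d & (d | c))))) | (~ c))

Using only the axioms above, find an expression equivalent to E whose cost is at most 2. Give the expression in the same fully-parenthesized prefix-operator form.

(~ c)   [cost 2]

(1) (d & (d | c))  =[absorb_and →]=  d    ⊢ ((~ (c & (c | d))) | (~ c))
(2) (c & (c | d))  =[absorb_and →]=  c    ⊢ ((~ c) | (~ c))
(3) ((~ c) | (~ c))  =[or_idem →]=  (~ c)    ⊢ cost 2, within 2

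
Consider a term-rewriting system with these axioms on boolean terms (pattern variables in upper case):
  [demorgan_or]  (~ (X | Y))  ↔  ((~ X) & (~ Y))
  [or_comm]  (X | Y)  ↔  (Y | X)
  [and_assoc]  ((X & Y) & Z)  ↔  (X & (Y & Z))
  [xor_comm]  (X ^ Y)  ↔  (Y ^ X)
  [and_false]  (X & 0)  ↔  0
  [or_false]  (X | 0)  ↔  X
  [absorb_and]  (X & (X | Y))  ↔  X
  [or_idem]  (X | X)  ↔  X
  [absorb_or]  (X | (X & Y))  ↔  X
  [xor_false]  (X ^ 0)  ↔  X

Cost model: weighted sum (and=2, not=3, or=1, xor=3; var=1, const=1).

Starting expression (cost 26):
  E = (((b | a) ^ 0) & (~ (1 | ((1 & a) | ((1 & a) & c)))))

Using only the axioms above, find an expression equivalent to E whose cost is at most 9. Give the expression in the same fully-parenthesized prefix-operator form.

((b | a) & (~ 1))   [cost 9]

1. [xor_false →] ((b | a) ^ 0)  →  (b | a);  E = ((b | a) & (~ (1 | ((1 & a) | ((1 & a) & c)))))
2. [absorb_or →] ((1 & a) | ((1 & a) & c))  →  (1 & a);  E = ((b | a) & (~ (1 | (1 & a))))
3. [absorb_or →] (1 | (1 & a))  →  1;  cost 9 ≤ 9, done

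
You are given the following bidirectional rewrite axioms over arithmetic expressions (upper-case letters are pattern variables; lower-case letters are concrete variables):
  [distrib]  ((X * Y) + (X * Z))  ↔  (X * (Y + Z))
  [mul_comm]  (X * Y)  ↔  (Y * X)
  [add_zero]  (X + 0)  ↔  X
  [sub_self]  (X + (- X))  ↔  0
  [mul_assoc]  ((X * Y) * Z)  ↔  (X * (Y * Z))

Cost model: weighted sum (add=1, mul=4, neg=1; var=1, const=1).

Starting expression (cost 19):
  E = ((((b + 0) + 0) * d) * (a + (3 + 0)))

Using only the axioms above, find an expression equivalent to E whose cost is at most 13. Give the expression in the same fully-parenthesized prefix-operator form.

((b * d) * (a + 3))   [cost 13]

(1) (3 + 0)  =[add_zero →]=  3    ⊢ ((((b + 0) + 0) * d) * (a + 3))
(2) (b + 0)  =[add_zero →]=  b    ⊢ (((b + 0) * d) * (a + 3))
(3) (b + 0)  =[add_zero →]=  b    ⊢ cost 13, within 13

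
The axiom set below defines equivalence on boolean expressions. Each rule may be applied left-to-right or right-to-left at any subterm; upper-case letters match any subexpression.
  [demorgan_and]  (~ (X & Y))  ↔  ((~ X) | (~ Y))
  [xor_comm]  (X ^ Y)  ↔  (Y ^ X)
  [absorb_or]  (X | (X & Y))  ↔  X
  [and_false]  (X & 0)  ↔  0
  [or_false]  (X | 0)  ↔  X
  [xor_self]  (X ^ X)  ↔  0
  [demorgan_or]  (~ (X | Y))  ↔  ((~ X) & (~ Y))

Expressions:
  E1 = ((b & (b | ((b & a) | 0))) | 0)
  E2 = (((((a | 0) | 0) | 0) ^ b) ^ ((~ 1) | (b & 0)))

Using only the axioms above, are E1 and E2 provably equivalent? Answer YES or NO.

NO

Every axiom is a valid identity, so a rewrite proof would force E1 and E2 to agree under every assignment.
At a=1, b=0: E1 = 0 but E2 = 1; they differ, so no derivation exists.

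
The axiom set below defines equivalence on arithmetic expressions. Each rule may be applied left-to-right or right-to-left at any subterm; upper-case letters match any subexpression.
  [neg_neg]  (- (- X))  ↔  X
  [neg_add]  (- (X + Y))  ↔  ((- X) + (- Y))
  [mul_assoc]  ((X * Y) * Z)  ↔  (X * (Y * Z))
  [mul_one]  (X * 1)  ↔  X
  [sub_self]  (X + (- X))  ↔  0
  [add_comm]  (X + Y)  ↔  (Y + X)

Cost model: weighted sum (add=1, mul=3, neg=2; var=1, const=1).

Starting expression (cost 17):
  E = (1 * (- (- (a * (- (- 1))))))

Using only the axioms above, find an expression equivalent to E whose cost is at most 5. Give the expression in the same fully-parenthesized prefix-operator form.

1. [neg_neg →] (- (- (a * (- (- 1)))))  →  (a * (- (- 1)));  E = (1 * (a * (- (- 1))))
2. [neg_neg →] (- (- 1))  →  1;  E = (1 * (a * 1))
3. [mul_one →] (a * 1)  →  a;  cost 5 ≤ 5, done

(1 * a)   [cost 5]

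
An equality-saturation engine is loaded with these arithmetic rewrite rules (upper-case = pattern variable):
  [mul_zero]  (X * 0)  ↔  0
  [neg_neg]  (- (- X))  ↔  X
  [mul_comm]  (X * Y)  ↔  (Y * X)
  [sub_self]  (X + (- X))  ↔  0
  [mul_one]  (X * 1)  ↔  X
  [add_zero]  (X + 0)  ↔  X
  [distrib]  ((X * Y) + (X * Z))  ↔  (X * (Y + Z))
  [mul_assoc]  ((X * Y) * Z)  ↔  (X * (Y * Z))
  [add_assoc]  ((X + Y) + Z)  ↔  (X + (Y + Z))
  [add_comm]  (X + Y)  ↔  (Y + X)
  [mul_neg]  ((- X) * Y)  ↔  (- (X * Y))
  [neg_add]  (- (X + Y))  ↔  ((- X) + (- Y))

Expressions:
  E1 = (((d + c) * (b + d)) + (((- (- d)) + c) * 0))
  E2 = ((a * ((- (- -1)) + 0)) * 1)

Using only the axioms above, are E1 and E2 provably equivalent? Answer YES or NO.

The axioms are sound identities: if E1 ↔* E2 then E1 and E2 evaluate identically under any assignment.
Under a=0, b=0, c=0, d=1: E1 evaluates to 1, E2 to 0. Distinct ⇒ no rewrite sequence connects them.

NO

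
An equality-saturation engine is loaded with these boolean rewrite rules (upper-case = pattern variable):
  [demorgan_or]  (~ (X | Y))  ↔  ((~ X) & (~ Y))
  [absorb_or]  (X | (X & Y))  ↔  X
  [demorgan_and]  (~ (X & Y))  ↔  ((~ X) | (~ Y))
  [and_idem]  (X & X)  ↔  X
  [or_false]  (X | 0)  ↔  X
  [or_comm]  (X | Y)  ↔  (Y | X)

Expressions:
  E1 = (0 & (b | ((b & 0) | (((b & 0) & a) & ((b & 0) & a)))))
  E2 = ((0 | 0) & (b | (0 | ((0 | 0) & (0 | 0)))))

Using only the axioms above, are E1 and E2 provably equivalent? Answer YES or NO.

YES

step 1: and_idem (→) rewrites (((b & 0) & a) & ((b & 0) & a)) into ((b & 0) & a), now (0 & (b | ((b & 0) | ((b & 0) & a))))
step 2: absorb_or (→) rewrites ((b & 0) | ((b & 0) & a)) into (b & 0), now (0 & (b | (b & 0)))
step 3: absorb_or (→) rewrites (b | (b & 0)) into b, now (0 & b)
step 4: or_false (←) rewrites b into (b | 0), now (0 & (b | 0))
step 5: or_false (←) rewrites 0 into (0 | 0), now (0 & (b | (0 | 0)))
step 6: or_false (←) rewrites 0 into (0 | 0), now (0 & (b | (0 | (0 | 0))))
step 7: or_false (←) rewrites 0 into (0 | 0), now ((0 | 0) & (b | (0 | (0 | 0))))
step 8: and_idem (←) rewrites (0 | 0) into ((0 | 0) & (0 | 0)), which is E2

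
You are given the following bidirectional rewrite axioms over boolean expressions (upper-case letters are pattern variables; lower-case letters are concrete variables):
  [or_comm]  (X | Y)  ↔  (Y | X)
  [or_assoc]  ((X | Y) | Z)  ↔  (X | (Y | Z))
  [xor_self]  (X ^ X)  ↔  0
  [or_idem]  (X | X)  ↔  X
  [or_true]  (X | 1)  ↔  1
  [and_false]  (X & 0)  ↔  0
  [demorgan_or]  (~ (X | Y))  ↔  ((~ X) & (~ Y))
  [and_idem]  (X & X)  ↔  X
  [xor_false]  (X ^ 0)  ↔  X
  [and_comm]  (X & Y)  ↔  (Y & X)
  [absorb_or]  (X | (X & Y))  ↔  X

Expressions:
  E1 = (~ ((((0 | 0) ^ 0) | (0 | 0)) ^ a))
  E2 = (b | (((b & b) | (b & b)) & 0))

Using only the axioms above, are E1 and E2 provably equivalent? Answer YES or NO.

NO

The axioms are sound identities: if E1 ↔* E2 then E1 and E2 evaluate identically under any assignment.
Under a=0, b=0: E1 evaluates to 1, E2 to 0. Distinct ⇒ no rewrite sequence connects them.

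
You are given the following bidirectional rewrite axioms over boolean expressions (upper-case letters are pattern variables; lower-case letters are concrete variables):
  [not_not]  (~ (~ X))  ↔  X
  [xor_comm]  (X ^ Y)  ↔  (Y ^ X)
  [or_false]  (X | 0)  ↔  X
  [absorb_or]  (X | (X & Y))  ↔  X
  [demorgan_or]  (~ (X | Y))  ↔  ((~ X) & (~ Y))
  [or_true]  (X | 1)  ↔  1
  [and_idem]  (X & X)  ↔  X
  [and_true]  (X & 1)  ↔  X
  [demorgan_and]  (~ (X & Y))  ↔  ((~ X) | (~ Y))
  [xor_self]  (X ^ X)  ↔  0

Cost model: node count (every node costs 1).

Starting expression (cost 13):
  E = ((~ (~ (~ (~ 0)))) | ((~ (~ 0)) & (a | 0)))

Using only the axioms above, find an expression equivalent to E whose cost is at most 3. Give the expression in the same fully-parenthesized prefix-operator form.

step 1: not_not (→) rewrites (~ (~ (~ 0))) into (~ 0), now ((~ (~ 0)) | ((~ (~ 0)) & (a | 0)))
step 2: or_false (→) rewrites (a | 0) into a, now ((~ (~ 0)) | ((~ (~ 0)) & a))
step 3: absorb_or (→) rewrites ((~ (~ 0)) | ((~ (~ 0)) & a)) into (~ (~ 0)), reaching cost 3 (bound 3)

(~ (~ 0))   [cost 3]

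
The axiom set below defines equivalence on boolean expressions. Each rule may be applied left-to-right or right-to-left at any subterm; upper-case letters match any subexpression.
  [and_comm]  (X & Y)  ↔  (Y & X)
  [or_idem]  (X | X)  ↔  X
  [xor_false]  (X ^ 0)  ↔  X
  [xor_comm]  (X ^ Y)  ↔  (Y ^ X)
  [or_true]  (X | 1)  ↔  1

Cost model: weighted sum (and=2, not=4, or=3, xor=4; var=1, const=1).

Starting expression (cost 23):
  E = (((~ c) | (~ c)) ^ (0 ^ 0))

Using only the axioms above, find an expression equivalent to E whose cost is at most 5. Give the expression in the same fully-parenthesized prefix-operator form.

step 1: xor_false (→) rewrites (0 ^ 0) into 0, now (((~ c) | (~ c)) ^ 0)
step 2: or_idem (→) rewrites ((~ c) | (~ c)) into (~ c), now ((~ c) ^ 0)
step 3: xor_false (→) rewrites ((~ c) ^ 0) into (~ c), reaching cost 5 (bound 5)

(~ c)   [cost 5]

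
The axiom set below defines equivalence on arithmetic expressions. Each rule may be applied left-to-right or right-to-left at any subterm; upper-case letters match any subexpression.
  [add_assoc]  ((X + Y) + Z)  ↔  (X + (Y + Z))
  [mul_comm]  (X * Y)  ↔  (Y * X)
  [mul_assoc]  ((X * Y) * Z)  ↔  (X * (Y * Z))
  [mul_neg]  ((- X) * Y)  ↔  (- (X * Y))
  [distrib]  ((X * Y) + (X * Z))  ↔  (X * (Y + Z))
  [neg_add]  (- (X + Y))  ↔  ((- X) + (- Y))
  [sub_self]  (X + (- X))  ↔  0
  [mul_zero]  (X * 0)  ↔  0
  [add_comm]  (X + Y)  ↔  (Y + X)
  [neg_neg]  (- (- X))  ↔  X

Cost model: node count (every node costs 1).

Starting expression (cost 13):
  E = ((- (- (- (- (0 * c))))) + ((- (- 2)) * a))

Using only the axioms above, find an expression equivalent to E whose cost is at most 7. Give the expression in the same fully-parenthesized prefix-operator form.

step 1: neg_neg (→) rewrites (- (- (- (0 * c)))) into (- (0 * c)), now ((- (- (0 * c))) + ((- (- 2)) * a))
step 2: neg_neg (→) rewrites (- (- (0 * c))) into (0 * c), now ((0 * c) + ((- (- 2)) * a))
step 3: neg_neg (→) rewrites (- (- 2)) into 2, reaching cost 7 (bound 7)

((0 * c) + (2 * a))   [cost 7]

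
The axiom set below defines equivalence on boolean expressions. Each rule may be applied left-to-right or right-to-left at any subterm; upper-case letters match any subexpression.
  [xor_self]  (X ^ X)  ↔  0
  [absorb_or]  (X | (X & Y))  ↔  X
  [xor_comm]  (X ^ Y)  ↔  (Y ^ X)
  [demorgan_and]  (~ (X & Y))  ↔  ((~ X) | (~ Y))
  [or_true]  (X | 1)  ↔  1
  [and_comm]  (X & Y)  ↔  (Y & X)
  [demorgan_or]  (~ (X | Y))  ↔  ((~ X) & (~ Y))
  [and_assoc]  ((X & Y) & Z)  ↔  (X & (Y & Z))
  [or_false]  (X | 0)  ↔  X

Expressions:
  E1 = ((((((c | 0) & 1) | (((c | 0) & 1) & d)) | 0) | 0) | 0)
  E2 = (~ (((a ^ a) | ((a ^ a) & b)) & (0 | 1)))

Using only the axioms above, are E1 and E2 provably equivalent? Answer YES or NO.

The axioms are sound identities: if E1 ↔* E2 then E1 and E2 evaluate identically under any assignment.
Under a=0, b=0, c=0, d=0: E1 evaluates to 0, E2 to 1. Distinct ⇒ no rewrite sequence connects them.

NO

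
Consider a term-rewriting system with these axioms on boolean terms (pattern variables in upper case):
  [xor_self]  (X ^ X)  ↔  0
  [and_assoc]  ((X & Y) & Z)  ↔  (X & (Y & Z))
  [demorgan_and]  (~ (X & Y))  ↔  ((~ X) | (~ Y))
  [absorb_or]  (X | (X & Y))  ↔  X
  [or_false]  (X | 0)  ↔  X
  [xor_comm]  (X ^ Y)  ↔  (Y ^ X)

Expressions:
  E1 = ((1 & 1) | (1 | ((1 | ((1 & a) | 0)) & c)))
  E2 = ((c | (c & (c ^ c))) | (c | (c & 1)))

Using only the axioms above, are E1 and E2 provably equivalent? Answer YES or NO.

NO

All listed rules preserve value, hence provable equivalence implies equal values everywhere; look for a separating assignment.
a=0, c=0 gives E1 ↦ 1, E2 ↦ 0; values differ ⇒ not provably equivalent.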